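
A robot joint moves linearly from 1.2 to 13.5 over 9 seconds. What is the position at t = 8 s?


s = t/T = 8/9 = 0.8889
p(t) = p0 + (pf-p0)*s
= 1.2 + (13.5 - 1.2) * 0.8889
= 12.1333


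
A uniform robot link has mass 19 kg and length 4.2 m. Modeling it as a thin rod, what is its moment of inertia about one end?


I = (1/3) * m * L^2
= (1/3) * 19 * 4.2^2
= 0.333333 * 19 * 17.64
= 111.72 kg*m^2


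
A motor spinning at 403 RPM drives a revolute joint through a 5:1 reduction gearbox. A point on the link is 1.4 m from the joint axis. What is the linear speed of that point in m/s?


omega_motor = 403 * 2*pi/60 = 42.2021 rad/s
omega_joint = omega_motor / 5 = 8.4404 rad/s
v = omega_joint * r = 8.4404 * 1.4
= 11.8166 m/s


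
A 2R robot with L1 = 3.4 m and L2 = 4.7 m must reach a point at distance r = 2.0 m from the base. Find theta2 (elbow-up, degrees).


cos(theta2) = (r^2 - L1^2 - L2^2) / (2*L1*L2)
cos(theta2) = (4.0 - 11.56 - 22.09) / 31.96
cos(theta2) = -0.927722
theta2 = 158.0825 degrees


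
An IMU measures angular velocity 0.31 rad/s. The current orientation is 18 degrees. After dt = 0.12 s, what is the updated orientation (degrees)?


delta_theta = w * dt = 0.31 * 0.12 = 0.0372 rad
= 2.1314 deg
theta_new = 18 + 2.1314 = 20.1314 deg


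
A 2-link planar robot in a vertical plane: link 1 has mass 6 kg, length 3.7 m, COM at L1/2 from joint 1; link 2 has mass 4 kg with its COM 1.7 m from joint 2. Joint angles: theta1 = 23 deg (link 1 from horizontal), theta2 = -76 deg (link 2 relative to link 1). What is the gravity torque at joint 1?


Horizontal distance from joint 1 to link-1 COM:
  x_c1 = (L1/2)*cos(t1) = 1.85 * 0.9205 = 1.7029 m
Horizontal distance from joint 1 to link-2 COM:
  x_c2 = L1*cos(t1) + Lc2*cos(t1+t2)
       = 3.7*0.9205 + 1.7*0.6018 = 4.429 m
tau1 = m1*g*x_c1 + m2*g*x_c2
     = 6*9.81*1.7029 + 4*9.81*4.429
     = 100.2347 + 173.7921
     = 274.0268 Nm


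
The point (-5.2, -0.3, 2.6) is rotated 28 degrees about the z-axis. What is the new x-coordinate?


Rotation about z-axis: x' = x*cos(theta) - y*sin(theta)
= -5.2 * 0.8829 - -0.3 * 0.4695
= -4.4505


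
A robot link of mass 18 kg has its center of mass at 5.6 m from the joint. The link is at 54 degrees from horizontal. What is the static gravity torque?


tau = m*g*L*cos(angle)
= 18 * 9.81 * 5.6 * cos(54 deg)
= 18 * 9.81 * 5.6 * 0.5878
= 581.2303 Nm


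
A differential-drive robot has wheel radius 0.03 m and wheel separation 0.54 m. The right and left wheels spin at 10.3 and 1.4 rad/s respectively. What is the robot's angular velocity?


vR = r*wR = 0.03*10.3 = 0.309 m/s
vL = r*wL = 0.03*1.4 = 0.042 m/s
v = (vR+vL)/2 = 0.1755 m/s
omega = (vR-vL)/L = 0.4944 rad/s
angular velocity = 0.4944 rad/s


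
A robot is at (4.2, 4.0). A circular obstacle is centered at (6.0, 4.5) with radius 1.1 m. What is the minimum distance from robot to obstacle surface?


center_dist = sqrt((4.2-6.0)^2 + (4.0-4.5)^2)
= sqrt(3.24 + 0.25)
= 1.8682
min_dist = center_dist - radius = 1.8682 - 1.1 = 0.7682 m


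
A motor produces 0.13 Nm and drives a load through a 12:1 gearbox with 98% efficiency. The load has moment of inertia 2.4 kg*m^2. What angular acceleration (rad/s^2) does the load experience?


tau_out = tau_motor * N * eta
= 0.13 * 12 * 0.98 = 1.5288 Nm
alpha = tau_out / I = 1.5288 / 2.4
= 0.637 rad/s^2


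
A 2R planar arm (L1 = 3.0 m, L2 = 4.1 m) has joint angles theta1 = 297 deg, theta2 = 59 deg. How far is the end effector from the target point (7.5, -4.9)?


End effector via forward kinematics:
x = L1*cos(t1) + L2*cos(t1+t2) = 5.452
y = L1*sin(t1) + L2*sin(t1+t2) = -2.959
Distance to target:
d = sqrt((7.5 - 5.452)^2 + (-4.9 - -2.959)^2)
= sqrt(4.1944 + 3.7674)
= 2.8217 m


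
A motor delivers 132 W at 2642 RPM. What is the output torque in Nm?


omega = 2642 * 2*pi/60 = 276.6696 rad/s
tau = P / omega = 132 / 276.6696
= 0.4771 Nm


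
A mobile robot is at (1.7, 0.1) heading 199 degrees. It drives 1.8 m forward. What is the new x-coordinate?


x_new = x0 + d*cos(theta)
= 1.7 + 1.8*cos(199)
= 1.7 + -1.7019
= -0.0019


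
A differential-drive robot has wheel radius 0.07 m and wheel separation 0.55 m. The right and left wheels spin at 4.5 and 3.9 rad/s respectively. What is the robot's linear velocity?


vR = r*wR = 0.07*4.5 = 0.315 m/s
vL = r*wL = 0.07*3.9 = 0.273 m/s
v = (vR+vL)/2 = 0.294 m/s
omega = (vR-vL)/L = 0.0764 rad/s
linear velocity = 0.294 m/s


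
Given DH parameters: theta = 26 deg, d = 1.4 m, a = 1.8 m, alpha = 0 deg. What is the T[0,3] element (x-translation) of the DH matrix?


T[0,3] = a * cos(theta)
= 1.8 * cos(26 deg)
= 1.8 * 0.8988
= 1.6178


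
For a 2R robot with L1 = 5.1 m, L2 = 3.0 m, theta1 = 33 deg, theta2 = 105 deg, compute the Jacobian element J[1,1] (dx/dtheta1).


J[1,1] = -L1*sin(t1) - L2*sin(t1+t2)
= -5.1*sin(33) - 3.0*sin(138)
= -4.7851


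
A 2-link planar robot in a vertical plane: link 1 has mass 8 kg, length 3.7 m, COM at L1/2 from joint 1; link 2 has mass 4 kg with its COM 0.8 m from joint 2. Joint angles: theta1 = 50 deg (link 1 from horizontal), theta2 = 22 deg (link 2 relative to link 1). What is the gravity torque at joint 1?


Horizontal distance from joint 1 to link-1 COM:
  x_c1 = (L1/2)*cos(t1) = 1.85 * 0.6428 = 1.1892 m
Horizontal distance from joint 1 to link-2 COM:
  x_c2 = L1*cos(t1) + Lc2*cos(t1+t2)
       = 3.7*0.6428 + 0.8*0.309 = 2.6255 m
tau1 = m1*g*x_c1 + m2*g*x_c2
     = 8*9.81*1.1892 + 4*9.81*2.6255
     = 93.325 + 103.0257
     = 196.3508 Nm


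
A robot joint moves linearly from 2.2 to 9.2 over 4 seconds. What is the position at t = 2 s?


s = t/T = 2/4 = 0.5
p(t) = p0 + (pf-p0)*s
= 2.2 + (9.2 - 2.2) * 0.5
= 5.7


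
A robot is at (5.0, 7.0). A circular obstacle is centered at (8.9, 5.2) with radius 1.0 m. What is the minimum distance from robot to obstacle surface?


center_dist = sqrt((5.0-8.9)^2 + (7.0-5.2)^2)
= sqrt(15.21 + 3.24)
= 4.2953
min_dist = center_dist - radius = 4.2953 - 1.0 = 3.2953 m


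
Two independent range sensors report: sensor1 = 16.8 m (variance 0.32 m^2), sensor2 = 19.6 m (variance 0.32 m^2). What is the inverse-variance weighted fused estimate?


w1 = (1/var1) / (1/var1 + 1/var2)
   = 3.125 / (3.125 + 3.125) = 0.5
w2 = 1 - w1 = 0.5
fused = w1*s1 + w2*s2 = 8.4 + 9.8
= 18.2 m


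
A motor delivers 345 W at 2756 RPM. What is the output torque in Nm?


omega = 2756 * 2*pi/60 = 288.6076 rad/s
tau = P / omega = 345 / 288.6076
= 1.1954 Nm


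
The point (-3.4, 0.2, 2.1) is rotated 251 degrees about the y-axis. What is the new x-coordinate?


Rotation about y-axis: x' = x*cos(theta) + z*sin(theta)
= -3.4 * -0.3256 + 2.1 * -0.9455
= -0.8787


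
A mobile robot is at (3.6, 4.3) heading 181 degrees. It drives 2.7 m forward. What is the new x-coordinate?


x_new = x0 + d*cos(theta)
= 3.6 + 2.7*cos(181)
= 3.6 + -2.6996
= 0.9004


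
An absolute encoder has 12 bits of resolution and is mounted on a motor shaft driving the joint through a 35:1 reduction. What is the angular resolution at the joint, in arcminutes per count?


counts = 2^12 = 4096
effective counts at joint = 4096 * 35 = 143360
resolution = 360*60 / 143360
= 0.1507 arcmin/count


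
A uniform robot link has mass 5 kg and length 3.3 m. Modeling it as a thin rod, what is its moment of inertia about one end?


I = (1/3) * m * L^2
= (1/3) * 5 * 3.3^2
= 0.333333 * 5 * 10.89
= 18.15 kg*m^2


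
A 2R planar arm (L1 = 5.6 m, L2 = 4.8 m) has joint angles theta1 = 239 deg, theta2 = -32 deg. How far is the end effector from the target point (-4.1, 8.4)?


End effector via forward kinematics:
x = L1*cos(t1) + L2*cos(t1+t2) = -7.161
y = L1*sin(t1) + L2*sin(t1+t2) = -6.9793
Distance to target:
d = sqrt((-4.1 - -7.161)^2 + (8.4 - -6.9793)^2)
= sqrt(9.37 + 236.5226)
= 15.681 m


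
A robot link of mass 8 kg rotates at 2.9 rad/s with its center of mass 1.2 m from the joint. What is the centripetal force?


F = m * omega^2 * r
= 8 * 2.9^2 * 1.2
= 8 * 8.41 * 1.2
= 80.736 N


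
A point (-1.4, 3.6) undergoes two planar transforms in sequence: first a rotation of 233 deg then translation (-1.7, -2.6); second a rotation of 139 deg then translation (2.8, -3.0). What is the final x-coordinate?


After transform 1:
x1 = cos(233)*-1.4 - sin(233)*3.6 + -1.7 = 2.0176
y1 = sin(233)*-1.4 + cos(233)*3.6 + -2.6 = -3.6484
After transform 2:
x2 = cos(139)*2.0176 - sin(139)*-3.6484 + 2.8
= 3.6709


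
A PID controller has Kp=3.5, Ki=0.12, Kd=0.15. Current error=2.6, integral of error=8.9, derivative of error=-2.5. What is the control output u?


u = Kp*e + Ki*int(e) + Kd*de/dt
= 3.5*2.6 + 0.12*8.9 + 0.15*(-2.5)
= 9.1 + 1.068 + -0.375
= 9.793


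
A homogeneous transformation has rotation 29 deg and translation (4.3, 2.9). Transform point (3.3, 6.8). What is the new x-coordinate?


x' = cos(theta)*px - sin(theta)*py + tx
= 0.8746*3.3 - 0.4848*6.8 + 4.3
= 3.8895


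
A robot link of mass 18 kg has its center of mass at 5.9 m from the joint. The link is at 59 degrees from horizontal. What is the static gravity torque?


tau = m*g*L*cos(angle)
= 18 * 9.81 * 5.9 * cos(59 deg)
= 18 * 9.81 * 5.9 * 0.515
= 536.578 Nm


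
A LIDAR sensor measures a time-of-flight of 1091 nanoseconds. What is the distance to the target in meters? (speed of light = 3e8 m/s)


tof = 1091 ns = 1.091e-06 s
dist = c * tof / 2
= 3e8 * 1.091e-06 / 2
= 163.65 m


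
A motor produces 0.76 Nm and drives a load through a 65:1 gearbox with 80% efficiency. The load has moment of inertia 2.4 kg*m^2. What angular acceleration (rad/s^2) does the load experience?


tau_out = tau_motor * N * eta
= 0.76 * 65 * 0.8 = 39.52 Nm
alpha = tau_out / I = 39.52 / 2.4
= 16.4667 rad/s^2


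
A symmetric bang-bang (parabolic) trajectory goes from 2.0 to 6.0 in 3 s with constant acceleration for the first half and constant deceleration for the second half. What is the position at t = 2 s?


Symmetric rest-to-rest: each phase covers (pf-p0)/2 in time T/2. 0.5*a*(T/2)^2 = (pf-p0)/2 => a = 4*(pf-p0)/T^2
a = 4*(6.0-2.0)/3^2 = 1.7778
t = 2 is in the deceleration phase (t > T/2).
p = pf - 0.5*a*(T-t)^2 = 6.0 - 0.5*1.7778*1^2
= 5.1111


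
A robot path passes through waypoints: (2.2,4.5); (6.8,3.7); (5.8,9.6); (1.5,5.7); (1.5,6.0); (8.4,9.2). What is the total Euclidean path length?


Segment lengths:
  seg1 = sqrt((4.6)^2 + (-0.8)^2) = 4.669
  seg2 = sqrt((-1.0)^2 + (5.9)^2) = 5.9841
  seg3 = sqrt((-4.3)^2 + (-3.9)^2) = 5.8052
  seg4 = sqrt((0.0)^2 + (0.3)^2) = 0.3
  seg5 = sqrt((6.9)^2 + (3.2)^2) = 7.6059
Total = 24.3643


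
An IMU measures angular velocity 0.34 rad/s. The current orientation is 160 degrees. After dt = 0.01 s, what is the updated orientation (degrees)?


delta_theta = w * dt = 0.34 * 0.01 = 0.0034 rad
= 0.1948 deg
theta_new = 160 + 0.1948 = 160.1948 deg


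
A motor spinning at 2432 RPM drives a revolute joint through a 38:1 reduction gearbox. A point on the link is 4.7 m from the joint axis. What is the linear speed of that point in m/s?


omega_motor = 2432 * 2*pi/60 = 254.6784 rad/s
omega_joint = omega_motor / 38 = 6.7021 rad/s
v = omega_joint * r = 6.7021 * 4.7
= 31.4997 m/s


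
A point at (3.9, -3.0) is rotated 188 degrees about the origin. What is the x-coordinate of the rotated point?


x' = x*cos(theta) - y*sin(theta)
cos(188 deg) = -0.9903, sin(188 deg) = -0.1392
x' = 3.9 * -0.9903 - -3.0 * -0.1392
= -3.862 - 0.4175
= -4.2796


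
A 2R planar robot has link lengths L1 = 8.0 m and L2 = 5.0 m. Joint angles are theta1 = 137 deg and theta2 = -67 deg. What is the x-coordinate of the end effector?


Convert angles to radians: theta1 = 2.3911, theta2 = -1.1694
x = L1*cos(theta1) + L2*cos(theta1+theta2)
x = -5.8508 + 1.7101
x = -4.1407


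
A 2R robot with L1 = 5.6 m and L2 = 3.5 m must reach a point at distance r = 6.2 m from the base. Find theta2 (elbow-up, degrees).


cos(theta2) = (r^2 - L1^2 - L2^2) / (2*L1*L2)
cos(theta2) = (38.44 - 31.36 - 12.25) / 39.2
cos(theta2) = -0.131888
theta2 = 97.5787 degrees


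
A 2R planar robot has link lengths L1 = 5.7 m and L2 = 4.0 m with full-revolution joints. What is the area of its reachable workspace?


r_max = L1 + L2 = 9.7 m
r_min = |L1 - L2| = 1.7 m
Area = pi*(r_max^2 - r_min^2)
= pi*(94.09 - 2.89)
= pi * 91.2
= 286.5133 m^2


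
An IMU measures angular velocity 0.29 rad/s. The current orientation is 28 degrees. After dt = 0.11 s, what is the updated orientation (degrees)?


delta_theta = w * dt = 0.29 * 0.11 = 0.0319 rad
= 1.8277 deg
theta_new = 28 + 1.8277 = 29.8277 deg


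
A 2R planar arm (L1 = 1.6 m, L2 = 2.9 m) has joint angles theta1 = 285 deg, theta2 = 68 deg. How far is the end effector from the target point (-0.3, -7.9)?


End effector via forward kinematics:
x = L1*cos(t1) + L2*cos(t1+t2) = 3.2925
y = L1*sin(t1) + L2*sin(t1+t2) = -1.8989
Distance to target:
d = sqrt((-0.3 - 3.2925)^2 + (-7.9 - -1.8989)^2)
= sqrt(12.906 + 36.0132)
= 6.9942 m


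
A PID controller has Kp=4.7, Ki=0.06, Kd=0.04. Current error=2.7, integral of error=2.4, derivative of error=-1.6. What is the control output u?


u = Kp*e + Ki*int(e) + Kd*de/dt
= 4.7*2.7 + 0.06*2.4 + 0.04*(-1.6)
= 12.69 + 0.144 + -0.064
= 12.77


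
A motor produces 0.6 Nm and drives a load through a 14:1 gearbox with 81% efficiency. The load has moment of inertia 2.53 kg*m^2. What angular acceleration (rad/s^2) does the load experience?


tau_out = tau_motor * N * eta
= 0.6 * 14 * 0.81 = 6.804 Nm
alpha = tau_out / I = 6.804 / 2.53
= 2.6893 rad/s^2


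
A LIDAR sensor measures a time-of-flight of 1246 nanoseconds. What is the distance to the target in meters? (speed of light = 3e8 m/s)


tof = 1246 ns = 1.246e-06 s
dist = c * tof / 2
= 3e8 * 1.246e-06 / 2
= 186.9 m


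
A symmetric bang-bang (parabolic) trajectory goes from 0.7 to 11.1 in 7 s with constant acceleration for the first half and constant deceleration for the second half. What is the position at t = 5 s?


Symmetric rest-to-rest: each phase covers (pf-p0)/2 in time T/2. 0.5*a*(T/2)^2 = (pf-p0)/2 => a = 4*(pf-p0)/T^2
a = 4*(11.1-0.7)/7^2 = 0.849
t = 5 is in the deceleration phase (t > T/2).
p = pf - 0.5*a*(T-t)^2 = 11.1 - 0.5*0.849*2^2
= 9.402


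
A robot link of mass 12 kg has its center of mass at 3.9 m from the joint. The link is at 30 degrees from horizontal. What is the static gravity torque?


tau = m*g*L*cos(angle)
= 12 * 9.81 * 3.9 * cos(30 deg)
= 12 * 9.81 * 3.9 * 0.866
= 397.5992 Nm


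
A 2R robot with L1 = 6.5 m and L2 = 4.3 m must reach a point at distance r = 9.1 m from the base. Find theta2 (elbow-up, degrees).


cos(theta2) = (r^2 - L1^2 - L2^2) / (2*L1*L2)
cos(theta2) = (82.81 - 42.25 - 18.49) / 55.9
cos(theta2) = 0.394812
theta2 = 66.7457 degrees


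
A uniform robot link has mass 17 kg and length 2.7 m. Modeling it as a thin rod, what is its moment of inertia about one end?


I = (1/3) * m * L^2
= (1/3) * 17 * 2.7^2
= 0.333333 * 17 * 7.29
= 41.31 kg*m^2


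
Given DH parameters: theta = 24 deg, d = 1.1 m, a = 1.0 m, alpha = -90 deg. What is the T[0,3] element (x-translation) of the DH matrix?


T[0,3] = a * cos(theta)
= 1.0 * cos(24 deg)
= 1.0 * 0.9135
= 0.9135


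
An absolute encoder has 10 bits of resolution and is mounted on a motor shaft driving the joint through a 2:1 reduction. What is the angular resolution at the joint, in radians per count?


counts = 2^10 = 1024
effective counts at joint = 1024 * 2 = 2048
resolution = 2*pi / 2048
= 0.0031 rad/count


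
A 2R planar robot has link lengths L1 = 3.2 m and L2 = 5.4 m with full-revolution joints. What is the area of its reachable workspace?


r_max = L1 + L2 = 8.6 m
r_min = |L1 - L2| = 2.2 m
Area = pi*(r_max^2 - r_min^2)
= pi*(73.96 - 4.84)
= pi * 69.12
= 217.1469 m^2


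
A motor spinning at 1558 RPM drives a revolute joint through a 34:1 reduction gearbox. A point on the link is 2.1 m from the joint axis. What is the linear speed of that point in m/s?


omega_motor = 1558 * 2*pi/60 = 163.1534 rad/s
omega_joint = omega_motor / 34 = 4.7986 rad/s
v = omega_joint * r = 4.7986 * 2.1
= 10.0771 m/s


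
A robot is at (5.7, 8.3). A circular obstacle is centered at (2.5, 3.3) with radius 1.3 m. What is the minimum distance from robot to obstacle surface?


center_dist = sqrt((5.7-2.5)^2 + (8.3-3.3)^2)
= sqrt(10.24 + 25.0)
= 5.9363
min_dist = center_dist - radius = 5.9363 - 1.3 = 4.6363 m


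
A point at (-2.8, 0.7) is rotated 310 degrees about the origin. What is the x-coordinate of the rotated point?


x' = x*cos(theta) - y*sin(theta)
cos(310 deg) = 0.6428, sin(310 deg) = -0.766
x' = -2.8 * 0.6428 - 0.7 * -0.766
= -1.7998 - -0.5362
= -1.2636


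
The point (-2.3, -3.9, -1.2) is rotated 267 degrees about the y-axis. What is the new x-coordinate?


Rotation about y-axis: x' = x*cos(theta) + z*sin(theta)
= -2.3 * -0.0523 + -1.2 * -0.9986
= 1.3187


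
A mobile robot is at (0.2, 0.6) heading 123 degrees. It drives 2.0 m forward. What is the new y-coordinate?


y_new = y0 + d*sin(theta)
= 0.6 + 2.0*sin(123)
= 0.6 + 1.6773
= 2.2773


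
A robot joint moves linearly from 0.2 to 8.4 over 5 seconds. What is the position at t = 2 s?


s = t/T = 2/5 = 0.4
p(t) = p0 + (pf-p0)*s
= 0.2 + (8.4 - 0.2) * 0.4
= 3.48


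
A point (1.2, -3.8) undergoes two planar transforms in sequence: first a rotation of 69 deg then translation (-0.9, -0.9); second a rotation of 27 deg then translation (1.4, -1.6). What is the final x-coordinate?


After transform 1:
x1 = cos(69)*1.2 - sin(69)*-3.8 + -0.9 = 3.0776
y1 = sin(69)*1.2 + cos(69)*-3.8 + -0.9 = -1.1415
After transform 2:
x2 = cos(27)*3.0776 - sin(27)*-1.1415 + 1.4
= 4.6604


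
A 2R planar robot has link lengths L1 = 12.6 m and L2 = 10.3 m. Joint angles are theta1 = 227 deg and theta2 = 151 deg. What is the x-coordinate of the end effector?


Convert angles to radians: theta1 = 3.9619, theta2 = 2.6354
x = L1*cos(theta1) + L2*cos(theta1+theta2)
x = -8.5932 + 9.7959
x = 1.2027


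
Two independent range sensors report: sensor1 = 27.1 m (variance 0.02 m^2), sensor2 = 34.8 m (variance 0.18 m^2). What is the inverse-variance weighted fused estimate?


w1 = (1/var1) / (1/var1 + 1/var2)
   = 50.0 / (50.0 + 5.5556) = 0.9
w2 = 1 - w1 = 0.1
fused = w1*s1 + w2*s2 = 24.39 + 3.48
= 27.87 m


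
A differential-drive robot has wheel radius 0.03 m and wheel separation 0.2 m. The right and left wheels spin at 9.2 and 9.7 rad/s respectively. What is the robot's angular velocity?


vR = r*wR = 0.03*9.2 = 0.276 m/s
vL = r*wL = 0.03*9.7 = 0.291 m/s
v = (vR+vL)/2 = 0.2835 m/s
omega = (vR-vL)/L = -0.075 rad/s
angular velocity = -0.075 rad/s


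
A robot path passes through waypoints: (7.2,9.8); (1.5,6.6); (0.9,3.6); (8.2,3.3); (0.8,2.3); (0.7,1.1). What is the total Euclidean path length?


Segment lengths:
  seg1 = sqrt((-5.7)^2 + (-3.2)^2) = 6.5368
  seg2 = sqrt((-0.6)^2 + (-3.0)^2) = 3.0594
  seg3 = sqrt((7.3)^2 + (-0.3)^2) = 7.3062
  seg4 = sqrt((-7.4)^2 + (-1.0)^2) = 7.4673
  seg5 = sqrt((-0.1)^2 + (-1.2)^2) = 1.2042
Total = 25.5738


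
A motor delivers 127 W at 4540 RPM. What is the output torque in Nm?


omega = 4540 * 2*pi/60 = 475.4277 rad/s
tau = P / omega = 127 / 475.4277
= 0.2671 Nm


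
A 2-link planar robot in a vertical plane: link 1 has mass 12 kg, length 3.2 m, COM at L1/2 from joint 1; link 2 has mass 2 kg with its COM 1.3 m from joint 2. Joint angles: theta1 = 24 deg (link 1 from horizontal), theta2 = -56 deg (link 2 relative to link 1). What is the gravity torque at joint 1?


Horizontal distance from joint 1 to link-1 COM:
  x_c1 = (L1/2)*cos(t1) = 1.6 * 0.9135 = 1.4617 m
Horizontal distance from joint 1 to link-2 COM:
  x_c2 = L1*cos(t1) + Lc2*cos(t1+t2)
       = 3.2*0.9135 + 1.3*0.848 = 4.0258 m
tau1 = m1*g*x_c1 + m2*g*x_c2
     = 12*9.81*1.4617 + 2*9.81*4.0258
     = 172.0681 + 78.9864
     = 251.0545 Nm


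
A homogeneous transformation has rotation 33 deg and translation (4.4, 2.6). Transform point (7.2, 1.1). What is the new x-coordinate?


x' = cos(theta)*px - sin(theta)*py + tx
= 0.8387*7.2 - 0.5446*1.1 + 4.4
= 9.8393


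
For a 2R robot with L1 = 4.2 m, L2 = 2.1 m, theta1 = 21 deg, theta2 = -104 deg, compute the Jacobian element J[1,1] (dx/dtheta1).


J[1,1] = -L1*sin(t1) - L2*sin(t1+t2)
= -4.2*sin(21) - 2.1*sin(-83)
= 0.5792


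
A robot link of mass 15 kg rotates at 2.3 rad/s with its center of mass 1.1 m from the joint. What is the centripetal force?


F = m * omega^2 * r
= 15 * 2.3^2 * 1.1
= 15 * 5.29 * 1.1
= 87.285 N


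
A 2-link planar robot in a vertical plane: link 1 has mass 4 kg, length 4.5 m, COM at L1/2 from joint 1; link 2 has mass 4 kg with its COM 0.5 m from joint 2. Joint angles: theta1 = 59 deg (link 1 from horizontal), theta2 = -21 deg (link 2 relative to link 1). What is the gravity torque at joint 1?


Horizontal distance from joint 1 to link-1 COM:
  x_c1 = (L1/2)*cos(t1) = 2.25 * 0.515 = 1.1588 m
Horizontal distance from joint 1 to link-2 COM:
  x_c2 = L1*cos(t1) + Lc2*cos(t1+t2)
       = 4.5*0.515 + 0.5*0.788 = 2.7117 m
tau1 = m1*g*x_c1 + m2*g*x_c2
     = 4*9.81*1.1588 + 4*9.81*2.7117
     = 45.4727 + 106.4062
     = 151.8789 Nm


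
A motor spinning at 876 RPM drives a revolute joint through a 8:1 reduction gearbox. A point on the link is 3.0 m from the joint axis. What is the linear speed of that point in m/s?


omega_motor = 876 * 2*pi/60 = 91.7345 rad/s
omega_joint = omega_motor / 8 = 11.4668 rad/s
v = omega_joint * r = 11.4668 * 3.0
= 34.4004 m/s


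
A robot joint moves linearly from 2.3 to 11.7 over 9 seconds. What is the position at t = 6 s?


s = t/T = 6/9 = 0.6667
p(t) = p0 + (pf-p0)*s
= 2.3 + (11.7 - 2.3) * 0.6667
= 8.5667


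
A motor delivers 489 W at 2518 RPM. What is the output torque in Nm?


omega = 2518 * 2*pi/60 = 263.6843 rad/s
tau = P / omega = 489 / 263.6843
= 1.8545 Nm


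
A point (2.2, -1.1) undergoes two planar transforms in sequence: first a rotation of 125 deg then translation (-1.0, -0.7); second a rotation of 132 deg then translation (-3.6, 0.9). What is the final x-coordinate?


After transform 1:
x1 = cos(125)*2.2 - sin(125)*-1.1 + -1.0 = -1.3608
y1 = sin(125)*2.2 + cos(125)*-1.1 + -0.7 = 1.7331
After transform 2:
x2 = cos(132)*-1.3608 - sin(132)*1.7331 + -3.6
= -3.9774


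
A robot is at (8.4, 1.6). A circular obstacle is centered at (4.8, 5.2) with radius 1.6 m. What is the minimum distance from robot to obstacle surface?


center_dist = sqrt((8.4-4.8)^2 + (1.6-5.2)^2)
= sqrt(12.96 + 12.96)
= 5.0912
min_dist = center_dist - radius = 5.0912 - 1.6 = 3.4912 m


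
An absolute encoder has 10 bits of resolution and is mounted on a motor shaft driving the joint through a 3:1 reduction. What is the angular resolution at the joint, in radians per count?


counts = 2^10 = 1024
effective counts at joint = 1024 * 3 = 3072
resolution = 2*pi / 3072
= 0.002 rad/count


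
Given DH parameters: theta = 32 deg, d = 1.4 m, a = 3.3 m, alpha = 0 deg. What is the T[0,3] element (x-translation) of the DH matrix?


T[0,3] = a * cos(theta)
= 3.3 * cos(32 deg)
= 3.3 * 0.848
= 2.7986


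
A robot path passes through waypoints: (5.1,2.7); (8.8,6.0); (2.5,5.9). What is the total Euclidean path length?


Segment lengths:
  seg1 = sqrt((3.7)^2 + (3.3)^2) = 4.9578
  seg2 = sqrt((-6.3)^2 + (-0.1)^2) = 6.3008
Total = 11.2586


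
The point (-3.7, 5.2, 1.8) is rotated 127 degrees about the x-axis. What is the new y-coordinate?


Rotation about x-axis: y' = y*cos(theta) - z*sin(theta)
= 5.2 * -0.6018 - 1.8 * 0.7986
= -4.567


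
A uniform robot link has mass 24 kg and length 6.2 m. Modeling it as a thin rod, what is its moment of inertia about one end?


I = (1/3) * m * L^2
= (1/3) * 24 * 6.2^2
= 0.333333 * 24 * 38.44
= 307.52 kg*m^2


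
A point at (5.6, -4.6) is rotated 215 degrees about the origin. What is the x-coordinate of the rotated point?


x' = x*cos(theta) - y*sin(theta)
cos(215 deg) = -0.8192, sin(215 deg) = -0.5736
x' = 5.6 * -0.8192 - -4.6 * -0.5736
= -4.5873 - 2.6385
= -7.2257


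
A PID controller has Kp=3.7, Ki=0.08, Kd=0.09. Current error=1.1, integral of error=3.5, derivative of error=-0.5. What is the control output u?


u = Kp*e + Ki*int(e) + Kd*de/dt
= 3.7*1.1 + 0.08*3.5 + 0.09*(-0.5)
= 4.07 + 0.28 + -0.045
= 4.305


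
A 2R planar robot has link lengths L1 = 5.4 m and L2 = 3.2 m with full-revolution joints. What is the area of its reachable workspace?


r_max = L1 + L2 = 8.6 m
r_min = |L1 - L2| = 2.2 m
Area = pi*(r_max^2 - r_min^2)
= pi*(73.96 - 4.84)
= pi * 69.12
= 217.1469 m^2


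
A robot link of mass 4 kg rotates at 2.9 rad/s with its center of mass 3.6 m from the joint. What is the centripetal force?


F = m * omega^2 * r
= 4 * 2.9^2 * 3.6
= 4 * 8.41 * 3.6
= 121.104 N


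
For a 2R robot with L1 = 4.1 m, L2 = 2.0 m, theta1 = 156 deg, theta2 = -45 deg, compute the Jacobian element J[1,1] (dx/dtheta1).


J[1,1] = -L1*sin(t1) - L2*sin(t1+t2)
= -4.1*sin(156) - 2.0*sin(111)
= -3.5348


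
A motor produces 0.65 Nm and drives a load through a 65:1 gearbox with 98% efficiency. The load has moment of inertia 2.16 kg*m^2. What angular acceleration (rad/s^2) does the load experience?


tau_out = tau_motor * N * eta
= 0.65 * 65 * 0.98 = 41.405 Nm
alpha = tau_out / I = 41.405 / 2.16
= 19.169 rad/s^2


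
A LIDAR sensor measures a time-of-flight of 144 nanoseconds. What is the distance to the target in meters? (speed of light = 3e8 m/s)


tof = 144 ns = 1.44e-07 s
dist = c * tof / 2
= 3e8 * 1.44e-07 / 2
= 21.6 m


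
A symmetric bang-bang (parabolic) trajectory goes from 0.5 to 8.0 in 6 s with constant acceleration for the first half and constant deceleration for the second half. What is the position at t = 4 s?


Symmetric rest-to-rest: each phase covers (pf-p0)/2 in time T/2. 0.5*a*(T/2)^2 = (pf-p0)/2 => a = 4*(pf-p0)/T^2
a = 4*(8.0-0.5)/6^2 = 0.8333
t = 4 is in the deceleration phase (t > T/2).
p = pf - 0.5*a*(T-t)^2 = 8.0 - 0.5*0.8333*2^2
= 6.3333


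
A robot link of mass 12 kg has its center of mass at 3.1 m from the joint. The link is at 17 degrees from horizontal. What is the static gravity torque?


tau = m*g*L*cos(angle)
= 12 * 9.81 * 3.1 * cos(17 deg)
= 12 * 9.81 * 3.1 * 0.9563
= 348.9862 Nm


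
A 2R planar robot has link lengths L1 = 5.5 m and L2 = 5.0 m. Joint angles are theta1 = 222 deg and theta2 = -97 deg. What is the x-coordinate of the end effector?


Convert angles to radians: theta1 = 3.8746, theta2 = -1.693
x = L1*cos(theta1) + L2*cos(theta1+theta2)
x = -4.0873 + -2.8679
x = -6.9552


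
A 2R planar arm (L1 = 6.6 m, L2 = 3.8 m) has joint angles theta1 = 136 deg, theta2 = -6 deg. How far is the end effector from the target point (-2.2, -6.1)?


End effector via forward kinematics:
x = L1*cos(t1) + L2*cos(t1+t2) = -7.1902
y = L1*sin(t1) + L2*sin(t1+t2) = 7.4957
Distance to target:
d = sqrt((-2.2 - -7.1902)^2 + (-6.1 - 7.4957)^2)
= sqrt(24.9025 + 184.8434)
= 14.4826 m


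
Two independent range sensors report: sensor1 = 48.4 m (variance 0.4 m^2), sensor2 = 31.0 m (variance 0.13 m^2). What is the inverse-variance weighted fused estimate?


w1 = (1/var1) / (1/var1 + 1/var2)
   = 2.5 / (2.5 + 7.6923) = 0.2453
w2 = 1 - w1 = 0.7547
fused = w1*s1 + w2*s2 = 11.8717 + 23.3962
= 35.2679 m


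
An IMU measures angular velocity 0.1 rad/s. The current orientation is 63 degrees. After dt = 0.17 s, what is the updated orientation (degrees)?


delta_theta = w * dt = 0.1 * 0.17 = 0.017 rad
= 0.974 deg
theta_new = 63 + 0.974 = 63.974 deg


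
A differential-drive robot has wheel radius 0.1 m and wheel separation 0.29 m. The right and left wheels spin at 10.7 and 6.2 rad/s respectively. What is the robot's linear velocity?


vR = r*wR = 0.1*10.7 = 1.07 m/s
vL = r*wL = 0.1*6.2 = 0.62 m/s
v = (vR+vL)/2 = 0.845 m/s
omega = (vR-vL)/L = 1.5517 rad/s
linear velocity = 0.845 m/s


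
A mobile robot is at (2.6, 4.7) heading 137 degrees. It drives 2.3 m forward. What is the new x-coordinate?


x_new = x0 + d*cos(theta)
= 2.6 + 2.3*cos(137)
= 2.6 + -1.6821
= 0.9179


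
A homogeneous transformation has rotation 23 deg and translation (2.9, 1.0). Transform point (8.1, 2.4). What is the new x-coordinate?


x' = cos(theta)*px - sin(theta)*py + tx
= 0.9205*8.1 - 0.3907*2.4 + 2.9
= 9.4183


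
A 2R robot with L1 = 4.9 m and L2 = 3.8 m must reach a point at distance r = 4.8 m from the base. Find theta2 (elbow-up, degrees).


cos(theta2) = (r^2 - L1^2 - L2^2) / (2*L1*L2)
cos(theta2) = (23.04 - 24.01 - 14.44) / 37.24
cos(theta2) = -0.413802
theta2 = 114.4439 degrees


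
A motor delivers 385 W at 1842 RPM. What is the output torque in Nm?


omega = 1842 * 2*pi/60 = 192.8938 rad/s
tau = P / omega = 385 / 192.8938
= 1.9959 Nm


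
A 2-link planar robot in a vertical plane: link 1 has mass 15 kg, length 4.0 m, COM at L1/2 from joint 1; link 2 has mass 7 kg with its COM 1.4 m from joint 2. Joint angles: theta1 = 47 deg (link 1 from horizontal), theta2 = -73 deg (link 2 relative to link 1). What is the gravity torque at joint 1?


Horizontal distance from joint 1 to link-1 COM:
  x_c1 = (L1/2)*cos(t1) = 2.0 * 0.682 = 1.364 m
Horizontal distance from joint 1 to link-2 COM:
  x_c2 = L1*cos(t1) + Lc2*cos(t1+t2)
       = 4.0*0.682 + 1.4*0.8988 = 3.9863 m
tau1 = m1*g*x_c1 + m2*g*x_c2
     = 15*9.81*1.364 + 7*9.81*3.9863
     = 200.7121 + 273.7396
     = 474.4517 Nm


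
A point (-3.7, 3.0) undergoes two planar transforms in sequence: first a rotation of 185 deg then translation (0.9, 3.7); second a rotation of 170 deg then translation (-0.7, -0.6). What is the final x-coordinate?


After transform 1:
x1 = cos(185)*-3.7 - sin(185)*3.0 + 0.9 = 4.8474
y1 = sin(185)*-3.7 + cos(185)*3.0 + 3.7 = 1.0339
After transform 2:
x2 = cos(170)*4.8474 - sin(170)*1.0339 + -0.7
= -5.6533


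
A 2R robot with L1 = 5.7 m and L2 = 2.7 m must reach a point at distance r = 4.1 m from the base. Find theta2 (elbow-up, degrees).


cos(theta2) = (r^2 - L1^2 - L2^2) / (2*L1*L2)
cos(theta2) = (16.81 - 32.49 - 7.29) / 30.78
cos(theta2) = -0.746264
theta2 = 138.2678 degrees


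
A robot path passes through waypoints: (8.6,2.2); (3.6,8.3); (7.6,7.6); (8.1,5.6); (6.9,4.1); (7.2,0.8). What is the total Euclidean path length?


Segment lengths:
  seg1 = sqrt((-5.0)^2 + (6.1)^2) = 7.8873
  seg2 = sqrt((4.0)^2 + (-0.7)^2) = 4.0608
  seg3 = sqrt((0.5)^2 + (-2.0)^2) = 2.0616
  seg4 = sqrt((-1.2)^2 + (-1.5)^2) = 1.9209
  seg5 = sqrt((0.3)^2 + (-3.3)^2) = 3.3136
Total = 19.2442


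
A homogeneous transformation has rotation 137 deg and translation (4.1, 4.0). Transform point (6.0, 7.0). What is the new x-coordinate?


x' = cos(theta)*px - sin(theta)*py + tx
= -0.7314*6.0 - 0.682*7.0 + 4.1
= -5.0621


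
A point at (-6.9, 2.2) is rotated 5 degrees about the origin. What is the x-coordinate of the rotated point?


x' = x*cos(theta) - y*sin(theta)
cos(5 deg) = 0.9962, sin(5 deg) = 0.0872
x' = -6.9 * 0.9962 - 2.2 * 0.0872
= -6.8737 - 0.1917
= -7.0655


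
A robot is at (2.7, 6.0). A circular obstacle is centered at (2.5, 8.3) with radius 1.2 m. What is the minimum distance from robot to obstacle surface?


center_dist = sqrt((2.7-2.5)^2 + (6.0-8.3)^2)
= sqrt(0.04 + 5.29)
= 2.3087
min_dist = center_dist - radius = 2.3087 - 1.2 = 1.1087 m


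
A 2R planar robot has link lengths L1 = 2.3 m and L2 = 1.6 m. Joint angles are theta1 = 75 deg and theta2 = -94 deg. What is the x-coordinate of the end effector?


Convert angles to radians: theta1 = 1.309, theta2 = -1.6406
x = L1*cos(theta1) + L2*cos(theta1+theta2)
x = 0.5953 + 1.5128
x = 2.1081


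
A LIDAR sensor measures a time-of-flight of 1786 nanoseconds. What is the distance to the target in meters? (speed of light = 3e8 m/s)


tof = 1786 ns = 1.786e-06 s
dist = c * tof / 2
= 3e8 * 1.786e-06 / 2
= 267.9 m


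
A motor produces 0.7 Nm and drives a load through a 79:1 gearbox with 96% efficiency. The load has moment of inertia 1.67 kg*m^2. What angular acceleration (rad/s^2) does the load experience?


tau_out = tau_motor * N * eta
= 0.7 * 79 * 0.96 = 53.088 Nm
alpha = tau_out / I = 53.088 / 1.67
= 31.7892 rad/s^2


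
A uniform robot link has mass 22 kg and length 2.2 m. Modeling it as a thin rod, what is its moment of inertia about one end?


I = (1/3) * m * L^2
= (1/3) * 22 * 2.2^2
= 0.333333 * 22 * 4.84
= 35.4933 kg*m^2


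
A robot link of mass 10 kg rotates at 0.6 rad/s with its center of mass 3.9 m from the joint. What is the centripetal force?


F = m * omega^2 * r
= 10 * 0.6^2 * 3.9
= 10 * 0.36 * 3.9
= 14.04 N


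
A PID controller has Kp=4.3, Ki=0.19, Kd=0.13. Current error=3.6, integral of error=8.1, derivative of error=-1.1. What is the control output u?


u = Kp*e + Ki*int(e) + Kd*de/dt
= 4.3*3.6 + 0.19*8.1 + 0.13*(-1.1)
= 15.48 + 1.539 + -0.143
= 16.876


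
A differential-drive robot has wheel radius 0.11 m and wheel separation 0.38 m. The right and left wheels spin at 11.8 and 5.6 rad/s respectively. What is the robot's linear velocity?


vR = r*wR = 0.11*11.8 = 1.298 m/s
vL = r*wL = 0.11*5.6 = 0.616 m/s
v = (vR+vL)/2 = 0.957 m/s
omega = (vR-vL)/L = 1.7947 rad/s
linear velocity = 0.957 m/s


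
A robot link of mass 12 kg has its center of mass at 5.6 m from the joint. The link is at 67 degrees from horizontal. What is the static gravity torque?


tau = m*g*L*cos(angle)
= 12 * 9.81 * 5.6 * cos(67 deg)
= 12 * 9.81 * 5.6 * 0.3907
= 257.5825 Nm


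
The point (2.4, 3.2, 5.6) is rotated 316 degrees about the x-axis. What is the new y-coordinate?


Rotation about x-axis: y' = y*cos(theta) - z*sin(theta)
= 3.2 * 0.7193 - 5.6 * -0.6947
= 6.192


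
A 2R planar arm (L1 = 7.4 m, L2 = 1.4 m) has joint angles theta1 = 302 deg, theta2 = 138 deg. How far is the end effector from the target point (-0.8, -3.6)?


End effector via forward kinematics:
x = L1*cos(t1) + L2*cos(t1+t2) = 4.1645
y = L1*sin(t1) + L2*sin(t1+t2) = -4.8968
Distance to target:
d = sqrt((-0.8 - 4.1645)^2 + (-3.6 - -4.8968)^2)
= sqrt(24.6464 + 1.6818)
= 5.1311 m


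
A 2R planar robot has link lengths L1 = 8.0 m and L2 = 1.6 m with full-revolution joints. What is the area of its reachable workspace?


r_max = L1 + L2 = 9.6 m
r_min = |L1 - L2| = 6.4 m
Area = pi*(r_max^2 - r_min^2)
= pi*(92.16 - 40.96)
= pi * 51.2
= 160.8495 m^2


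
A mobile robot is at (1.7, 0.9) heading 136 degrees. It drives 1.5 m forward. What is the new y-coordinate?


y_new = y0 + d*sin(theta)
= 0.9 + 1.5*sin(136)
= 0.9 + 1.042
= 1.942


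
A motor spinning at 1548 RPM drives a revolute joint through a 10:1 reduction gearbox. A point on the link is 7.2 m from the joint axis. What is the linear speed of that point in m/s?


omega_motor = 1548 * 2*pi/60 = 162.1062 rad/s
omega_joint = omega_motor / 10 = 16.2106 rad/s
v = omega_joint * r = 16.2106 * 7.2
= 116.7165 m/s


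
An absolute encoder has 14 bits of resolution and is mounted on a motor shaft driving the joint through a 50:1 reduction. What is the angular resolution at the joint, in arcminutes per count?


counts = 2^14 = 16384
effective counts at joint = 16384 * 50 = 819200
resolution = 360*60 / 819200
= 0.0264 arcmin/count


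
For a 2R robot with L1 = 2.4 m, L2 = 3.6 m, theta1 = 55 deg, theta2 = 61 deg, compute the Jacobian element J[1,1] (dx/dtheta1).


J[1,1] = -L1*sin(t1) - L2*sin(t1+t2)
= -2.4*sin(55) - 3.6*sin(116)
= -5.2016


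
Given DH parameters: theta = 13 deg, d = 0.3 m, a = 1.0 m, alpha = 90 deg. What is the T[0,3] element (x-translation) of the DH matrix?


T[0,3] = a * cos(theta)
= 1.0 * cos(13 deg)
= 1.0 * 0.9744
= 0.9744


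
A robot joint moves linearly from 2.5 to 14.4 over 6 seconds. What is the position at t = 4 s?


s = t/T = 4/6 = 0.6667
p(t) = p0 + (pf-p0)*s
= 2.5 + (14.4 - 2.5) * 0.6667
= 10.4333


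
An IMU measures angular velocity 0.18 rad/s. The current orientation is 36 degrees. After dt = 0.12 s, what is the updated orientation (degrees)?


delta_theta = w * dt = 0.18 * 0.12 = 0.0216 rad
= 1.2376 deg
theta_new = 36 + 1.2376 = 37.2376 deg


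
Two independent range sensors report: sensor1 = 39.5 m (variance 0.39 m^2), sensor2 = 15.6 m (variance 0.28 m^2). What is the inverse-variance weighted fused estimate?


w1 = (1/var1) / (1/var1 + 1/var2)
   = 2.5641 / (2.5641 + 3.5714) = 0.4179
w2 = 1 - w1 = 0.5821
fused = w1*s1 + w2*s2 = 16.5075 + 9.0806
= 25.5881 m


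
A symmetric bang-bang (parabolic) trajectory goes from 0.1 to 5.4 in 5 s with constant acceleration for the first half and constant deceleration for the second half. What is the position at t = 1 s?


Symmetric rest-to-rest: each phase covers (pf-p0)/2 in time T/2. 0.5*a*(T/2)^2 = (pf-p0)/2 => a = 4*(pf-p0)/T^2
a = 4*(5.4-0.1)/5^2 = 0.848
t = 1 is in the acceleration phase (t <= T/2).
p = p0 + 0.5*a*t^2 = 0.1 + 0.5*0.848*1^2
= 0.524


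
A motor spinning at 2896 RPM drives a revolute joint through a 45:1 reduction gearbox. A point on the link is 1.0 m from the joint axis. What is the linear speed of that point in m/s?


omega_motor = 2896 * 2*pi/60 = 303.2684 rad/s
omega_joint = omega_motor / 45 = 6.7393 rad/s
v = omega_joint * r = 6.7393 * 1.0
= 6.7393 m/s


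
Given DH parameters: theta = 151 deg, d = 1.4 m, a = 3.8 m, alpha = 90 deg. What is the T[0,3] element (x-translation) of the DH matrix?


T[0,3] = a * cos(theta)
= 3.8 * cos(151 deg)
= 3.8 * -0.8746
= -3.3236


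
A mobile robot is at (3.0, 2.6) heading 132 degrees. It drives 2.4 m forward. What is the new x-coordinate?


x_new = x0 + d*cos(theta)
= 3.0 + 2.4*cos(132)
= 3.0 + -1.6059
= 1.3941


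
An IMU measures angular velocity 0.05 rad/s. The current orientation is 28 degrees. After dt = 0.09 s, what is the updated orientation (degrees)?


delta_theta = w * dt = 0.05 * 0.09 = 0.0045 rad
= 0.2578 deg
theta_new = 28 + 0.2578 = 28.2578 deg


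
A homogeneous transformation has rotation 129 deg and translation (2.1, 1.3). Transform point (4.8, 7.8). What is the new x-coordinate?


x' = cos(theta)*px - sin(theta)*py + tx
= -0.6293*4.8 - 0.7771*7.8 + 2.1
= -6.9825


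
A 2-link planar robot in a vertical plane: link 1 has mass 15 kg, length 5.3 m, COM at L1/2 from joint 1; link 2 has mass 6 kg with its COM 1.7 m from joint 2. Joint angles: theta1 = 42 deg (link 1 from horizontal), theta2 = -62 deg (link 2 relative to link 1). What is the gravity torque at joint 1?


Horizontal distance from joint 1 to link-1 COM:
  x_c1 = (L1/2)*cos(t1) = 2.65 * 0.7431 = 1.9693 m
Horizontal distance from joint 1 to link-2 COM:
  x_c2 = L1*cos(t1) + Lc2*cos(t1+t2)
       = 5.3*0.7431 + 1.7*0.9397 = 5.5361 m
tau1 = m1*g*x_c1 + m2*g*x_c2
     = 15*9.81*1.9693 + 6*9.81*5.5361
     = 289.7875 + 325.8575
     = 615.645 Nm


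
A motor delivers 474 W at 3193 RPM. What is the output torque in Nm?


omega = 3193 * 2*pi/60 = 334.3702 rad/s
tau = P / omega = 474 / 334.3702
= 1.4176 Nm


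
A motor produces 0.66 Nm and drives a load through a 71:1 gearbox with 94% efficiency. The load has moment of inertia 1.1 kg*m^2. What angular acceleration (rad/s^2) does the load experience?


tau_out = tau_motor * N * eta
= 0.66 * 71 * 0.94 = 44.0484 Nm
alpha = tau_out / I = 44.0484 / 1.1
= 40.044 rad/s^2


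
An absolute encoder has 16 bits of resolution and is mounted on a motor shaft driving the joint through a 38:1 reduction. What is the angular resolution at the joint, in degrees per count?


counts = 2^16 = 65536
effective counts at joint = 65536 * 38 = 2490368
resolution = 360 / 2490368
= 1.4456e-04 deg/count


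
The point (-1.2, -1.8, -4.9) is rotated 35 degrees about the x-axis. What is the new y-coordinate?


Rotation about x-axis: y' = y*cos(theta) - z*sin(theta)
= -1.8 * 0.8192 - -4.9 * 0.5736
= 1.3361


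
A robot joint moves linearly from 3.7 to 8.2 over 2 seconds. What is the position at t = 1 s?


s = t/T = 1/2 = 0.5
p(t) = p0 + (pf-p0)*s
= 3.7 + (8.2 - 3.7) * 0.5
= 5.95
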